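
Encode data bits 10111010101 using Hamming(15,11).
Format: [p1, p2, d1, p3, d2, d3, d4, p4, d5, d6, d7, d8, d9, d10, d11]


Parity bits: p1=0, p2=1, p3=0, p4=0

011001101010101


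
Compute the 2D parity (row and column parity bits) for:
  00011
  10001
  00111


Row parities: 001
Column parities: 10101

Row P: 001, Col P: 10101, Corner: 1


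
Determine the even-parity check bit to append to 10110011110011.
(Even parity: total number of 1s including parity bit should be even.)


Number of 1s in data: 9
Parity bit: 1

1


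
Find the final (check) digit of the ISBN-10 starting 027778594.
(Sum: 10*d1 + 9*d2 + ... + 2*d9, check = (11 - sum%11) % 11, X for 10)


Weighted sum: 260
260 mod 11 = 7

Check digit: 4


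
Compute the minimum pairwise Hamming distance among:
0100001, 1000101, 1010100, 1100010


Comparing all pairs, minimum distance: 2
Can detect 1 errors, correct 0 errors

2


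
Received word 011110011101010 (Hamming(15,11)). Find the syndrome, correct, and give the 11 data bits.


Syndrome = 9: error at position 9

Data: 11000101010 (corrected bit 9)


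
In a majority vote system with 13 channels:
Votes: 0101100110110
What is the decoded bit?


Ones: 7 out of 13
Threshold: 7

1 (7/13 voted 1)


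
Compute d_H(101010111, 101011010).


XOR: 000001101
Count of 1s: 3

3


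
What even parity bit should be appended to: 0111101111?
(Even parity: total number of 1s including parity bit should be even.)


Number of 1s in data: 8
Parity bit: 0

0


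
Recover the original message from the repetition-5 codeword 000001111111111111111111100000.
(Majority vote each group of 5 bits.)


Groups: 00000, 11111, 11111, 11111, 11111, 00000
Majority votes: 011110

011110


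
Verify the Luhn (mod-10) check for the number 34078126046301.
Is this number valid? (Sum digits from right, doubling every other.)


Luhn sum = 46
46 mod 10 = 6

Invalid (Luhn sum mod 10 = 6)


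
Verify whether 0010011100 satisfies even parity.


Number of 1s: 4

Yes, parity is correct (4 ones)


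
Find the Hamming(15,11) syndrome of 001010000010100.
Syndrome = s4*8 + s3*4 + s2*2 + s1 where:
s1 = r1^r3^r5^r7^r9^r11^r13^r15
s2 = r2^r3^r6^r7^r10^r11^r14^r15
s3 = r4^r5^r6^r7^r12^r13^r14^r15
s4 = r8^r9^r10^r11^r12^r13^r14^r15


s1=0, s2=0, s3=0, s4=0

Syndrome = 0 (no error)


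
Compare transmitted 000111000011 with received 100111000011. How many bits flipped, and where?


XOR: 100000000000

1 error(s) at position(s): 0


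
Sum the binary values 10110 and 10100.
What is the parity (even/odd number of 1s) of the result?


10110 = 22
10100 = 20
Sum = 42 = 101010
1s count = 3

odd parity (3 ones in 101010)


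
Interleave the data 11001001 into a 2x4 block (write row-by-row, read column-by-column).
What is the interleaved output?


Matrix:
  1100
  1001
Read columns: 11100001

11100001


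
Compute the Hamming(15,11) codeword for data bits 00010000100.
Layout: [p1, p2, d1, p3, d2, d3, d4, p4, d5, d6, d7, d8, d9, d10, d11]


Parity bits: p1=0, p2=1, p3=0, p4=1

010000110000100


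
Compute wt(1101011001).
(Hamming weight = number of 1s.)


Counting 1s in 1101011001

6


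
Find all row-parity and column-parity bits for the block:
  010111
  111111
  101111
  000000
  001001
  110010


Row parities: 001001
Column parities: 111100

Row P: 001001, Col P: 111100, Corner: 0


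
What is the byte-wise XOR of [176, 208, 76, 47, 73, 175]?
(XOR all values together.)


XOR chain: 176 ^ 208 ^ 76 ^ 47 ^ 73 ^ 175 = 229

229


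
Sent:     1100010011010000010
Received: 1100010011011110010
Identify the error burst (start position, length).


XOR: 0000000000001110000

Burst at position 12, length 3


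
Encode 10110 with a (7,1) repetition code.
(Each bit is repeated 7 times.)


Each bit -> 7 copies

11111110000000111111111111110000000


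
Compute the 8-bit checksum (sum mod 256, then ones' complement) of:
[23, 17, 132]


Sum = 172 mod 256 = 172
Complement = 83

83


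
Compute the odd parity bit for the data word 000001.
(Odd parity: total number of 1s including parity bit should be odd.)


Number of 1s in data: 1
Parity bit: 0

0


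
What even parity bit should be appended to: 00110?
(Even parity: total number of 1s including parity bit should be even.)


Number of 1s in data: 2
Parity bit: 0

0


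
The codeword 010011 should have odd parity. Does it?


Number of 1s: 3

Yes, parity is correct (3 ones)


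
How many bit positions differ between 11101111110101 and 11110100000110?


XOR: 00011011110011
Count of 1s: 8

8


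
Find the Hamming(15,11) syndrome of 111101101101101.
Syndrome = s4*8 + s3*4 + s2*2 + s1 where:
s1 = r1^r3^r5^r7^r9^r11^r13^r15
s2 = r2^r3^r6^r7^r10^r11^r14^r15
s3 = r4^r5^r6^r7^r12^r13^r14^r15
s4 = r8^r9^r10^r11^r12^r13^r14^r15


s1=0, s2=0, s3=0, s4=1

Syndrome = 8 (error at position 8)


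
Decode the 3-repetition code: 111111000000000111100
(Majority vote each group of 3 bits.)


Groups: 111, 111, 000, 000, 000, 111, 100
Majority votes: 1100010

1100010


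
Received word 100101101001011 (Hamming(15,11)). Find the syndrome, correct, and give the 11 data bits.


Syndrome = 0: no error detected

Data: 00111001011 (no errors)


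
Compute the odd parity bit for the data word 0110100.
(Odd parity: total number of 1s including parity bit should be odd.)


Number of 1s in data: 3
Parity bit: 0

0


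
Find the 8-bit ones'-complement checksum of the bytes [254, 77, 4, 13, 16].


Sum = 364 mod 256 = 108
Complement = 147

147


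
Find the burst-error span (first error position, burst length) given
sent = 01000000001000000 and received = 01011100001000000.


XOR: 00011100000000000

Burst at position 3, length 3


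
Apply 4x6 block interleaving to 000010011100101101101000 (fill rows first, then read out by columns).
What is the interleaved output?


Matrix:
  000010
  011100
  101101
  101000
Read columns: 001101000111011010000010

001101000111011010000010


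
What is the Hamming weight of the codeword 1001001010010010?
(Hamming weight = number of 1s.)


Counting 1s in 1001001010010010

6


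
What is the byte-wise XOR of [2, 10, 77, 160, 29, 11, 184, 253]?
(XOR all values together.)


XOR chain: 2 ^ 10 ^ 77 ^ 160 ^ 29 ^ 11 ^ 184 ^ 253 = 182

182


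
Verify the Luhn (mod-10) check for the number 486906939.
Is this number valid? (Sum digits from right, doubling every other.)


Luhn sum = 53
53 mod 10 = 3

Invalid (Luhn sum mod 10 = 3)


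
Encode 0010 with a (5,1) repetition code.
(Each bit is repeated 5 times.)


Each bit -> 5 copies

00000000001111100000


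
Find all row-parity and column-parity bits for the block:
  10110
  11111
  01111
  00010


Row parities: 1101
Column parities: 00100

Row P: 1101, Col P: 00100, Corner: 1


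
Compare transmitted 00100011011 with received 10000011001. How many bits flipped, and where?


XOR: 10100000010

3 error(s) at position(s): 0, 2, 9


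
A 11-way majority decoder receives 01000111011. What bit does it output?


Ones: 6 out of 11
Threshold: 6

1 (6/11 voted 1)


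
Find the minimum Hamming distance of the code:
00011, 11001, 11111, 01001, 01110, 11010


Comparing all pairs, minimum distance: 1
Can detect 0 errors, correct 0 errors

1


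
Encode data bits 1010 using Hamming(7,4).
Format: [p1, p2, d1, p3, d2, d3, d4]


Parity bits: p1=1, p2=0, p3=1

1011010


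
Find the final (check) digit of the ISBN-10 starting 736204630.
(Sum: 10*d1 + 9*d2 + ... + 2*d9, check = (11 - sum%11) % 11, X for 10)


Weighted sum: 212
212 mod 11 = 3

Check digit: 8


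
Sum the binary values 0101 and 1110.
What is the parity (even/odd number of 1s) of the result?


0101 = 5
1110 = 14
Sum = 19 = 10011
1s count = 3

odd parity (3 ones in 10011)


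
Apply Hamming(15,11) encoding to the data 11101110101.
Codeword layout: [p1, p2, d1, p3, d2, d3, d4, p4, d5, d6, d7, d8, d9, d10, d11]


Parity bits: p1=0, p2=1, p3=0, p4=1

011011011110101


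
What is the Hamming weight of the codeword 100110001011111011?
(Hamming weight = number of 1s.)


Counting 1s in 100110001011111011

11


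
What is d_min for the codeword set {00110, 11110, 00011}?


Comparing all pairs, minimum distance: 2
Can detect 1 errors, correct 0 errors

2


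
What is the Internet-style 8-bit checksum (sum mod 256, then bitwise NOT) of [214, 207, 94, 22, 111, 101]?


Sum = 749 mod 256 = 237
Complement = 18

18


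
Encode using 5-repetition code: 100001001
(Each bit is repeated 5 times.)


Each bit -> 5 copies

111110000000000000000000011111000000000011111


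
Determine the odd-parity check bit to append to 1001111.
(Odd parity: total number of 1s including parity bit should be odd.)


Number of 1s in data: 5
Parity bit: 0

0


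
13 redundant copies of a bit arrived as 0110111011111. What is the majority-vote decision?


Ones: 10 out of 13
Threshold: 7

1 (10/13 voted 1)


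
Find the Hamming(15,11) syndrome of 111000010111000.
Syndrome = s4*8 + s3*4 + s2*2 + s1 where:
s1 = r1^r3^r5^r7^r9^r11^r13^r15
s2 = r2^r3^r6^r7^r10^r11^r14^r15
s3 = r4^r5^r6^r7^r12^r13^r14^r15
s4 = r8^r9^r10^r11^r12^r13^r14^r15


s1=1, s2=0, s3=1, s4=0

Syndrome = 5 (error at position 5)


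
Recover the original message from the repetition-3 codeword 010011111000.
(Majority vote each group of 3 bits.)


Groups: 010, 011, 111, 000
Majority votes: 0110

0110


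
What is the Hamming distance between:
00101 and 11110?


XOR: 11011
Count of 1s: 4

4


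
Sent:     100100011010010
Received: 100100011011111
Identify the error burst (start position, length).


XOR: 000000000001101

Burst at position 11, length 4


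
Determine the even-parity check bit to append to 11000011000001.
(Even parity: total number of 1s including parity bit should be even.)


Number of 1s in data: 5
Parity bit: 1

1


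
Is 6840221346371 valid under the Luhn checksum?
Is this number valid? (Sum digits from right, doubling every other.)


Luhn sum = 46
46 mod 10 = 6

Invalid (Luhn sum mod 10 = 6)


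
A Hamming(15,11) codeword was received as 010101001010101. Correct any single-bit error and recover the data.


Syndrome = 0: no error detected

Data: 00101010101 (no errors)


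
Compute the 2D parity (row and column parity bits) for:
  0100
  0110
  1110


Row parities: 101
Column parities: 1100

Row P: 101, Col P: 1100, Corner: 0


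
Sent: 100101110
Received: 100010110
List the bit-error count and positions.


XOR: 000111000

3 error(s) at position(s): 3, 4, 5


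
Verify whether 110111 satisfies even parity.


Number of 1s: 5

No, parity error (5 ones)


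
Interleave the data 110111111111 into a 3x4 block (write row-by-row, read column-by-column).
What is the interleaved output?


Matrix:
  1101
  1111
  1111
Read columns: 111111011111

111111011111


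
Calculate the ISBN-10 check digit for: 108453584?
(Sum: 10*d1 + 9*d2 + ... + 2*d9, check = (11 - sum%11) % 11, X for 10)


Weighted sum: 199
199 mod 11 = 1

Check digit: X


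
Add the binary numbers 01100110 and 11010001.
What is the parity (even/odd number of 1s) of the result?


01100110 = 102
11010001 = 209
Sum = 311 = 100110111
1s count = 6

even parity (6 ones in 100110111)


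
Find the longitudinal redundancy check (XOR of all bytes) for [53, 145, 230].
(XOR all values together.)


XOR chain: 53 ^ 145 ^ 230 = 66

66


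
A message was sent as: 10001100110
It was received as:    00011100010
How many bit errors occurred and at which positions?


XOR: 10010000100

3 error(s) at position(s): 0, 3, 8


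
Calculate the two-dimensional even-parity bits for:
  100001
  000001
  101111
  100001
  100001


Row parities: 01100
Column parities: 001111

Row P: 01100, Col P: 001111, Corner: 0


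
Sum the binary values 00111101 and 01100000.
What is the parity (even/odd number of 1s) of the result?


00111101 = 61
01100000 = 96
Sum = 157 = 10011101
1s count = 5

odd parity (5 ones in 10011101)


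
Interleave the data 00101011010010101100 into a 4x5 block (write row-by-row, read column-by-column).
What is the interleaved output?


Matrix:
  00101
  01101
  00101
  01100
Read columns: 00000101111100001110

00000101111100001110


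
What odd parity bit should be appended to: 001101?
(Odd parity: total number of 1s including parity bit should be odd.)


Number of 1s in data: 3
Parity bit: 0

0


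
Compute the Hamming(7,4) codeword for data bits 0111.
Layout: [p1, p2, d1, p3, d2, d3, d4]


Parity bits: p1=0, p2=0, p3=1

0001111


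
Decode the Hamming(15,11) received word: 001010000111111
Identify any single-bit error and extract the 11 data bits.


Syndrome = 7: error at position 7

Data: 11010111111 (corrected bit 7)


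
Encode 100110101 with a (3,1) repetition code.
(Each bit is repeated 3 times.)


Each bit -> 3 copies

111000000111111000111000111


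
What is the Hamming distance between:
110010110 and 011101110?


XOR: 101111000
Count of 1s: 5

5


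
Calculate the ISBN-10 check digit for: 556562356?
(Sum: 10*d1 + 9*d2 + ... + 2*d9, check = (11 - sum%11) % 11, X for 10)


Weighted sum: 263
263 mod 11 = 10

Check digit: 1


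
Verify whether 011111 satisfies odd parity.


Number of 1s: 5

Yes, parity is correct (5 ones)


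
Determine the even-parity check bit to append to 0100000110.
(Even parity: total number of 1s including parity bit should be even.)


Number of 1s in data: 3
Parity bit: 1

1


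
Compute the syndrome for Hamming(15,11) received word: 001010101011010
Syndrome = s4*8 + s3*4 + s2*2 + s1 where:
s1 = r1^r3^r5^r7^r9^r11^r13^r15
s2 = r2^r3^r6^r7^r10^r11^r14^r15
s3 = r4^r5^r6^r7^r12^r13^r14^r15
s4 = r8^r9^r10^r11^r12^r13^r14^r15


s1=1, s2=0, s3=0, s4=0

Syndrome = 1 (error at position 1)


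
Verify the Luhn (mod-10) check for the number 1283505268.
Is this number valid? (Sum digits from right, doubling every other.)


Luhn sum = 29
29 mod 10 = 9

Invalid (Luhn sum mod 10 = 9)


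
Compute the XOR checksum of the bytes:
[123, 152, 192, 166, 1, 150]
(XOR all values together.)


XOR chain: 123 ^ 152 ^ 192 ^ 166 ^ 1 ^ 150 = 18

18


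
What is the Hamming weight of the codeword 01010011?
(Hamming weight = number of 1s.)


Counting 1s in 01010011

4


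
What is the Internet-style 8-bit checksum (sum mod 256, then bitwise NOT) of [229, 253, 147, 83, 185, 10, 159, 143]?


Sum = 1209 mod 256 = 185
Complement = 70

70


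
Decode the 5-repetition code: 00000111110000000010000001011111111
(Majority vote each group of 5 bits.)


Groups: 00000, 11111, 00000, 00010, 00000, 10111, 11111
Majority votes: 0100011

0100011


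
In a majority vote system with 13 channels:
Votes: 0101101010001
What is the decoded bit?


Ones: 6 out of 13
Threshold: 7

0 (6/13 voted 1)


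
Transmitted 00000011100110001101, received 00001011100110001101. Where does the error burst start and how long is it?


XOR: 00001000000000000000

Burst at position 4, length 1


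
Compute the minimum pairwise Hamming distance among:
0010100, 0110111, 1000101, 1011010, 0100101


Comparing all pairs, minimum distance: 2
Can detect 1 errors, correct 0 errors

2


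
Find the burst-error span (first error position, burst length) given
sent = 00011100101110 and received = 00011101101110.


XOR: 00000001000000

Burst at position 7, length 1


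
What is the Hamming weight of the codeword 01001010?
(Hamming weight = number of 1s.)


Counting 1s in 01001010

3


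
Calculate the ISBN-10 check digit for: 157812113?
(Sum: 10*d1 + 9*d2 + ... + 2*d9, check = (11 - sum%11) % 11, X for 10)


Weighted sum: 196
196 mod 11 = 9

Check digit: 2


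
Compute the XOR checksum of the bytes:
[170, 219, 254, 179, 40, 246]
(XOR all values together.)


XOR chain: 170 ^ 219 ^ 254 ^ 179 ^ 40 ^ 246 = 226

226


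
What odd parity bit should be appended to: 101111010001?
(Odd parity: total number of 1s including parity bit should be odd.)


Number of 1s in data: 7
Parity bit: 0

0


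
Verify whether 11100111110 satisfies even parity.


Number of 1s: 8

Yes, parity is correct (8 ones)


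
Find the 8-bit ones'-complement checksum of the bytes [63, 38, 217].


Sum = 318 mod 256 = 62
Complement = 193

193


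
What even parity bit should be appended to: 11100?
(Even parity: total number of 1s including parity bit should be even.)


Number of 1s in data: 3
Parity bit: 1

1


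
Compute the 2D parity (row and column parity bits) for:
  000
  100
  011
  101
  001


Row parities: 01001
Column parities: 011

Row P: 01001, Col P: 011, Corner: 0


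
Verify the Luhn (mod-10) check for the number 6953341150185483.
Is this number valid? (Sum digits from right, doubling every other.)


Luhn sum = 55
55 mod 10 = 5

Invalid (Luhn sum mod 10 = 5)


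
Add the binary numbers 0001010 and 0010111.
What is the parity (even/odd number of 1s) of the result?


0001010 = 10
0010111 = 23
Sum = 33 = 100001
1s count = 2

even parity (2 ones in 100001)


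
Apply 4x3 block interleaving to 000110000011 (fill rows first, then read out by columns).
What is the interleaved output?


Matrix:
  000
  110
  000
  011
Read columns: 010001010001

010001010001


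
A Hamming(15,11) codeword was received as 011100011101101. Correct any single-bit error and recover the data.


Syndrome = 0: no error detected

Data: 10001101101 (no errors)


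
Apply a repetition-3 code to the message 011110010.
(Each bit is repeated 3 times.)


Each bit -> 3 copies

000111111111111000000111000


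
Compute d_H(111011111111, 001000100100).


XOR: 110011011011
Count of 1s: 8

8


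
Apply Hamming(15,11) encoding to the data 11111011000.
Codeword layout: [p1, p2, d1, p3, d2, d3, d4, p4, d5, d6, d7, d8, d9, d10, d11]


Parity bits: p1=1, p2=0, p3=0, p4=1

101011111011000


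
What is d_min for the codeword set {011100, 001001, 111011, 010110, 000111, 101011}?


Comparing all pairs, minimum distance: 1
Can detect 0 errors, correct 0 errors

1


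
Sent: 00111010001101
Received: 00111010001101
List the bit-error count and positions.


XOR: 00000000000000

0 errors (received matches sent)


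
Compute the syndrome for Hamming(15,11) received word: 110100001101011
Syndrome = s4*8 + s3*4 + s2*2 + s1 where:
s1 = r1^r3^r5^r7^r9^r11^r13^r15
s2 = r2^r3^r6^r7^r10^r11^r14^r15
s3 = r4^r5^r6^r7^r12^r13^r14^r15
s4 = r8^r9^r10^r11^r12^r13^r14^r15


s1=1, s2=0, s3=0, s4=1

Syndrome = 9 (error at position 9)


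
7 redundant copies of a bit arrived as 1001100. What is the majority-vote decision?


Ones: 3 out of 7
Threshold: 4

0 (3/7 voted 1)


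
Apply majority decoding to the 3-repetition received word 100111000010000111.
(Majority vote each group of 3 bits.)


Groups: 100, 111, 000, 010, 000, 111
Majority votes: 010001

010001


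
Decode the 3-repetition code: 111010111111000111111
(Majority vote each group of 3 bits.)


Groups: 111, 010, 111, 111, 000, 111, 111
Majority votes: 1011011

1011011


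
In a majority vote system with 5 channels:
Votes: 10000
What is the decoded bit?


Ones: 1 out of 5
Threshold: 3

0 (1/5 voted 1)


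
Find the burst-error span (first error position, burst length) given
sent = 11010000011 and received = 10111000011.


XOR: 01101000000

Burst at position 1, length 4


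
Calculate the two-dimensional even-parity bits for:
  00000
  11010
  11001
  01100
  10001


Row parities: 01100
Column parities: 11110

Row P: 01100, Col P: 11110, Corner: 0


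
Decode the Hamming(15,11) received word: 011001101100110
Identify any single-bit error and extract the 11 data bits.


Syndrome = 0: no error detected

Data: 10111100110 (no errors)


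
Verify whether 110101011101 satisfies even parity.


Number of 1s: 8

Yes, parity is correct (8 ones)


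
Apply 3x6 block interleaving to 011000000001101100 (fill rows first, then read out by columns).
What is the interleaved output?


Matrix:
  011000
  000001
  101100
Read columns: 001100101001000010

001100101001000010


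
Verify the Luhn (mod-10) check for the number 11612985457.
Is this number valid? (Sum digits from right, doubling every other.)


Luhn sum = 43
43 mod 10 = 3

Invalid (Luhn sum mod 10 = 3)


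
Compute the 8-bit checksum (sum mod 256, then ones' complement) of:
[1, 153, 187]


Sum = 341 mod 256 = 85
Complement = 170

170


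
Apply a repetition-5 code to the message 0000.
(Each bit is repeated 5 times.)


Each bit -> 5 copies

00000000000000000000


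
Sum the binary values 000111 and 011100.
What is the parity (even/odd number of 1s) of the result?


000111 = 7
011100 = 28
Sum = 35 = 100011
1s count = 3

odd parity (3 ones in 100011)


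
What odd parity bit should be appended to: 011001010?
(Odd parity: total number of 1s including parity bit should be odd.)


Number of 1s in data: 4
Parity bit: 1

1


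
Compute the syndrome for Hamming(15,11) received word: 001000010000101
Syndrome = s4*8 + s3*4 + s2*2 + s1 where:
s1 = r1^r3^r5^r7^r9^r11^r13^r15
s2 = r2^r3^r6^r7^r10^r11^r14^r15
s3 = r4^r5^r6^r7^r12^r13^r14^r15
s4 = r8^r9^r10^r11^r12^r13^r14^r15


s1=1, s2=0, s3=0, s4=1

Syndrome = 9 (error at position 9)


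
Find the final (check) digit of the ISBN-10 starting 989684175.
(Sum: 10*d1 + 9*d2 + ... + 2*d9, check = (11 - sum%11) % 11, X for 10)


Weighted sum: 379
379 mod 11 = 5

Check digit: 6


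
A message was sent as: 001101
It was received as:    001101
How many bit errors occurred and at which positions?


XOR: 000000

0 errors (received matches sent)


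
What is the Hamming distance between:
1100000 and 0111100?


XOR: 1011100
Count of 1s: 4

4


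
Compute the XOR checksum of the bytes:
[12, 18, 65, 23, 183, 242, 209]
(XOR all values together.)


XOR chain: 12 ^ 18 ^ 65 ^ 23 ^ 183 ^ 242 ^ 209 = 220

220


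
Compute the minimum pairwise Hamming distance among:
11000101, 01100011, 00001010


Comparing all pairs, minimum distance: 4
Can detect 3 errors, correct 1 errors

4


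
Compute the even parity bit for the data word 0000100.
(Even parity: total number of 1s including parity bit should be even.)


Number of 1s in data: 1
Parity bit: 1

1


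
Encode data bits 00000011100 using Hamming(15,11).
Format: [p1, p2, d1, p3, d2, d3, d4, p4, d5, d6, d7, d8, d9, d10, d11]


Parity bits: p1=0, p2=1, p3=0, p4=1

010000010011100


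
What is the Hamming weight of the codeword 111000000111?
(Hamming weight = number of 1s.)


Counting 1s in 111000000111

6


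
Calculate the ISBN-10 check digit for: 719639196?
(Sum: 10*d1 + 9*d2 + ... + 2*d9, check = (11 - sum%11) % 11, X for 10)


Weighted sum: 299
299 mod 11 = 2

Check digit: 9


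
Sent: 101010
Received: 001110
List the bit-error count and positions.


XOR: 100100

2 error(s) at position(s): 0, 3


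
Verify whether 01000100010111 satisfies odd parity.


Number of 1s: 6

No, parity error (6 ones)


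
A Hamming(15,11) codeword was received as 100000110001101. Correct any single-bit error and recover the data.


Syndrome = 0: no error detected

Data: 00010001101 (no errors)


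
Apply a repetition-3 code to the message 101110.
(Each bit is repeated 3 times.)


Each bit -> 3 copies

111000111111111000


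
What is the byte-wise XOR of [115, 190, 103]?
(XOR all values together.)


XOR chain: 115 ^ 190 ^ 103 = 170

170


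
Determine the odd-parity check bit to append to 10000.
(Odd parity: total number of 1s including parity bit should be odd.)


Number of 1s in data: 1
Parity bit: 0

0


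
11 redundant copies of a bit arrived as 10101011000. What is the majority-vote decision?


Ones: 5 out of 11
Threshold: 6

0 (5/11 voted 1)


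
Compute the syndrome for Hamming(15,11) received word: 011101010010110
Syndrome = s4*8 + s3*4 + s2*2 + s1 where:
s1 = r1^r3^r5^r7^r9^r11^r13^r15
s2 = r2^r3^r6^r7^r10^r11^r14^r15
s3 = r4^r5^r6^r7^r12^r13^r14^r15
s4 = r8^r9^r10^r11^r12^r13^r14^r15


s1=1, s2=1, s3=0, s4=0

Syndrome = 3 (error at position 3)


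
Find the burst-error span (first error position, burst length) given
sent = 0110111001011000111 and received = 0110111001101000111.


XOR: 0000000000110000000

Burst at position 10, length 2


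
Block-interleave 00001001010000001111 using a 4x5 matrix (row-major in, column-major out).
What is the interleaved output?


Matrix:
  00001
  00101
  00000
  01111
Read columns: 00000001010100011101

00000001010100011101


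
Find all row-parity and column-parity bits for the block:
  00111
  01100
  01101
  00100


Row parities: 1011
Column parities: 00010

Row P: 1011, Col P: 00010, Corner: 1


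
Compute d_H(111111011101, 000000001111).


XOR: 111111010010
Count of 1s: 8

8


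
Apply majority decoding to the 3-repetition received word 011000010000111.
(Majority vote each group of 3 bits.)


Groups: 011, 000, 010, 000, 111
Majority votes: 10001

10001


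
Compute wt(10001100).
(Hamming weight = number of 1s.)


Counting 1s in 10001100

3


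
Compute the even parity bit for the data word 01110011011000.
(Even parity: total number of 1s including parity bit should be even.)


Number of 1s in data: 7
Parity bit: 1

1


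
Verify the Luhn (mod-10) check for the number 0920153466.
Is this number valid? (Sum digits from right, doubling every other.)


Luhn sum = 39
39 mod 10 = 9

Invalid (Luhn sum mod 10 = 9)


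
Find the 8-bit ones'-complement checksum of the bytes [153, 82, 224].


Sum = 459 mod 256 = 203
Complement = 52

52


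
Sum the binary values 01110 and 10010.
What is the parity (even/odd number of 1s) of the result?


01110 = 14
10010 = 18
Sum = 32 = 100000
1s count = 1

odd parity (1 ones in 100000)


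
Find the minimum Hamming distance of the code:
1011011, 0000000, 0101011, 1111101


Comparing all pairs, minimum distance: 3
Can detect 2 errors, correct 1 errors

3


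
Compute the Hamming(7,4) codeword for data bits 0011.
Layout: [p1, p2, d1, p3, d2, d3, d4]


Parity bits: p1=1, p2=0, p3=0

1000011


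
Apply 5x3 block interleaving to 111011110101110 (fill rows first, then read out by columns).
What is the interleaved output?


Matrix:
  111
  011
  110
  101
  110
Read columns: 101111110111010

101111110111010


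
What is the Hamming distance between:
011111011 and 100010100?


XOR: 111101111
Count of 1s: 8

8


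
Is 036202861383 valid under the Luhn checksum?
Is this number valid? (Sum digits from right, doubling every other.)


Luhn sum = 38
38 mod 10 = 8

Invalid (Luhn sum mod 10 = 8)


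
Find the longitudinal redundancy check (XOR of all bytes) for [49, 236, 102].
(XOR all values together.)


XOR chain: 49 ^ 236 ^ 102 = 187

187


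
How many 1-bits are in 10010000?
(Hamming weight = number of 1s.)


Counting 1s in 10010000

2


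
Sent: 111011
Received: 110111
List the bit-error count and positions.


XOR: 001100

2 error(s) at position(s): 2, 3


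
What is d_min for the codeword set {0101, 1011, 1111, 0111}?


Comparing all pairs, minimum distance: 1
Can detect 0 errors, correct 0 errors

1


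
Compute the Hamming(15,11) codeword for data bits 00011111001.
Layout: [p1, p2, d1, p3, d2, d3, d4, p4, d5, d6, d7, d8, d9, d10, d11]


Parity bits: p1=0, p2=0, p3=1, p4=1

000100111111001


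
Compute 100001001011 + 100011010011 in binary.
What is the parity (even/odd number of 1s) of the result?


100001001011 = 2123
100011010011 = 2259
Sum = 4382 = 1000100011110
1s count = 6

even parity (6 ones in 1000100011110)


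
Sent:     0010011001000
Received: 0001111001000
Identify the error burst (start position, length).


XOR: 0011100000000

Burst at position 2, length 3


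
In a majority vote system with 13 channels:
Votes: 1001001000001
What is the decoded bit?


Ones: 4 out of 13
Threshold: 7

0 (4/13 voted 1)


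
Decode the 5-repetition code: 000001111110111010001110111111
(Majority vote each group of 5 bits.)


Groups: 00000, 11111, 10111, 01000, 11101, 11111
Majority votes: 011011

011011


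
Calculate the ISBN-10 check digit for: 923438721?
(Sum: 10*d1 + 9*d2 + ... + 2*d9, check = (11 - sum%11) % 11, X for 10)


Weighted sum: 254
254 mod 11 = 1

Check digit: X


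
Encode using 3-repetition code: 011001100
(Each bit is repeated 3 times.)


Each bit -> 3 copies

000111111000000111111000000


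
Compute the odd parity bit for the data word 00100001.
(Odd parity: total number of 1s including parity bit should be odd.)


Number of 1s in data: 2
Parity bit: 1

1


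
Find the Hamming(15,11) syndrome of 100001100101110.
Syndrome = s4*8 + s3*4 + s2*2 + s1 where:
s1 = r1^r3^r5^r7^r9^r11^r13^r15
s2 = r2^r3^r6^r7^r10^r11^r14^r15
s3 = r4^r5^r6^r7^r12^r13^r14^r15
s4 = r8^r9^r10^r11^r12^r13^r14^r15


s1=1, s2=0, s3=1, s4=0

Syndrome = 5 (error at position 5)


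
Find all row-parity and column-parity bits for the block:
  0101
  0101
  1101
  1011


Row parities: 0011
Column parities: 0110

Row P: 0011, Col P: 0110, Corner: 0


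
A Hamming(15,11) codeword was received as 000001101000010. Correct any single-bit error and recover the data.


Syndrome = 6: error at position 6

Data: 00011000010 (corrected bit 6)


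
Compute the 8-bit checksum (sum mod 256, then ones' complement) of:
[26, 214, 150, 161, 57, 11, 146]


Sum = 765 mod 256 = 253
Complement = 2

2


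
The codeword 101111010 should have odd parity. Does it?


Number of 1s: 6

No, parity error (6 ones)


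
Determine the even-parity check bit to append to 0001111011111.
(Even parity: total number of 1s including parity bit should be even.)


Number of 1s in data: 9
Parity bit: 1

1


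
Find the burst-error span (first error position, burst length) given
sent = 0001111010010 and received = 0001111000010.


XOR: 0000000010000

Burst at position 8, length 1


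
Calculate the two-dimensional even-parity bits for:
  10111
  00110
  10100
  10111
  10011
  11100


Row parities: 000011
Column parities: 11101

Row P: 000011, Col P: 11101, Corner: 0


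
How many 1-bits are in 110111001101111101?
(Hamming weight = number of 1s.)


Counting 1s in 110111001101111101

13


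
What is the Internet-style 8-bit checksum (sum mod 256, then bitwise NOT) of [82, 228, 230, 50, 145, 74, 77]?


Sum = 886 mod 256 = 118
Complement = 137

137


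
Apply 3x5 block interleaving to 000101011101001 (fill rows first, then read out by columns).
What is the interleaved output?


Matrix:
  00010
  10111
  01001
Read columns: 010001010110011

010001010110011


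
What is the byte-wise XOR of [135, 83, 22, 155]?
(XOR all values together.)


XOR chain: 135 ^ 83 ^ 22 ^ 155 = 89

89


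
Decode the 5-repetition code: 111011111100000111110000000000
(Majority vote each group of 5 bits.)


Groups: 11101, 11111, 00000, 11111, 00000, 00000
Majority votes: 110100

110100


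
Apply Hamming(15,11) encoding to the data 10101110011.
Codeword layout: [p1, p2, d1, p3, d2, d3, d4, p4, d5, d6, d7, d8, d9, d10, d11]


Parity bits: p1=0, p2=0, p3=1, p4=1

001101011110011


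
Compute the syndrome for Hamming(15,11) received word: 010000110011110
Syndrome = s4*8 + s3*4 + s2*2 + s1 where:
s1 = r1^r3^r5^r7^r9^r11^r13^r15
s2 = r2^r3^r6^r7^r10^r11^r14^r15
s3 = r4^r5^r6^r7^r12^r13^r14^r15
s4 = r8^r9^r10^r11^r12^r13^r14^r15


s1=1, s2=0, s3=0, s4=1

Syndrome = 9 (error at position 9)


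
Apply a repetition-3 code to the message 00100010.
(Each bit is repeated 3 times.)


Each bit -> 3 copies

000000111000000000111000


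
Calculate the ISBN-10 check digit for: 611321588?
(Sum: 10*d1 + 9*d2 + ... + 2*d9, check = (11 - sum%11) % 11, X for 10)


Weighted sum: 175
175 mod 11 = 10

Check digit: 1


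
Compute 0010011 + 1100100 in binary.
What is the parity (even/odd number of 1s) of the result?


0010011 = 19
1100100 = 100
Sum = 119 = 1110111
1s count = 6

even parity (6 ones in 1110111)


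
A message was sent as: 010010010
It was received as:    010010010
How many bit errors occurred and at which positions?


XOR: 000000000

0 errors (received matches sent)


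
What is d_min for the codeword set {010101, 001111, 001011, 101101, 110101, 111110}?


Comparing all pairs, minimum distance: 1
Can detect 0 errors, correct 0 errors

1


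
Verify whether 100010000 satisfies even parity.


Number of 1s: 2

Yes, parity is correct (2 ones)


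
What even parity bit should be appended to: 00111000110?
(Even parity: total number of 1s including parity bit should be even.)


Number of 1s in data: 5
Parity bit: 1

1


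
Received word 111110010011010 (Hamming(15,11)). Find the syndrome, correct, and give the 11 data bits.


Syndrome = 0: no error detected

Data: 11000011010 (no errors)


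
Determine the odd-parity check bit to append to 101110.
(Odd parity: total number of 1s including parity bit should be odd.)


Number of 1s in data: 4
Parity bit: 1

1


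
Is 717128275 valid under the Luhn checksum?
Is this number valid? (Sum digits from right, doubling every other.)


Luhn sum = 39
39 mod 10 = 9

Invalid (Luhn sum mod 10 = 9)


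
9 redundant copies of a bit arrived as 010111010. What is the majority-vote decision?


Ones: 5 out of 9
Threshold: 5

1 (5/9 voted 1)


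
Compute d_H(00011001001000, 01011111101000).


XOR: 01000110100000
Count of 1s: 4

4


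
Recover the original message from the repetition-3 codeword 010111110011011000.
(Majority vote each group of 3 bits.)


Groups: 010, 111, 110, 011, 011, 000
Majority votes: 011110

011110


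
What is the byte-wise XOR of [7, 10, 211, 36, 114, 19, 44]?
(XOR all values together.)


XOR chain: 7 ^ 10 ^ 211 ^ 36 ^ 114 ^ 19 ^ 44 = 183

183


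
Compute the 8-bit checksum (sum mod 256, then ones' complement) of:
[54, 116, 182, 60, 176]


Sum = 588 mod 256 = 76
Complement = 179

179


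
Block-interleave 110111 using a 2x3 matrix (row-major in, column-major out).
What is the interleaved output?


Matrix:
  110
  111
Read columns: 111101

111101


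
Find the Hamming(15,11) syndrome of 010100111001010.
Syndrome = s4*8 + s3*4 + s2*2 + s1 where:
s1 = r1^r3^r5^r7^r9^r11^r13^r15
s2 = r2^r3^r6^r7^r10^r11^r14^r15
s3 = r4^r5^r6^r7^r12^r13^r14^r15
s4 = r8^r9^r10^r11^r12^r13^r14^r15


s1=0, s2=1, s3=0, s4=0

Syndrome = 2 (error at position 2)


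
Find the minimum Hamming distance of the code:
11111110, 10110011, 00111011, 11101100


Comparing all pairs, minimum distance: 2
Can detect 1 errors, correct 0 errors

2


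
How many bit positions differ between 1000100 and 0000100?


XOR: 1000000
Count of 1s: 1

1


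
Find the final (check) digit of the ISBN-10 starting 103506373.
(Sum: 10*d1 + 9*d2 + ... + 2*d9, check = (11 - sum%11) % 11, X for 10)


Weighted sum: 138
138 mod 11 = 6

Check digit: 5


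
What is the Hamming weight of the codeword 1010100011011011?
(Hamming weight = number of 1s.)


Counting 1s in 1010100011011011

9


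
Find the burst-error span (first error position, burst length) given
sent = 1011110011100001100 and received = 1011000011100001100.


XOR: 0000110000000000000

Burst at position 4, length 2


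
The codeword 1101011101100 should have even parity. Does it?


Number of 1s: 8

Yes, parity is correct (8 ones)


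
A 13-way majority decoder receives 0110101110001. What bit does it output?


Ones: 7 out of 13
Threshold: 7

1 (7/13 voted 1)


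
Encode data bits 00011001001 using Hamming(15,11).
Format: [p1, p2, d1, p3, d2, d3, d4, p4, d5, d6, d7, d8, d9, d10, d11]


Parity bits: p1=1, p2=0, p3=1, p4=1

100100111001001


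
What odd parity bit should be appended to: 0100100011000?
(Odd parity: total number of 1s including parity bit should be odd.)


Number of 1s in data: 4
Parity bit: 1

1


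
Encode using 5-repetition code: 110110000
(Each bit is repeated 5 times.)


Each bit -> 5 copies

111111111100000111111111100000000000000000000


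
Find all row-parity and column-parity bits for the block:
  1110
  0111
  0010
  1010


Row parities: 1110
Column parities: 0001

Row P: 1110, Col P: 0001, Corner: 1


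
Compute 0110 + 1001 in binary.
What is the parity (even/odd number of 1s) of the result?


0110 = 6
1001 = 9
Sum = 15 = 1111
1s count = 4

even parity (4 ones in 1111)


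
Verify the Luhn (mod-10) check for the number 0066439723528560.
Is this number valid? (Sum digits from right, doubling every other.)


Luhn sum = 61
61 mod 10 = 1

Invalid (Luhn sum mod 10 = 1)


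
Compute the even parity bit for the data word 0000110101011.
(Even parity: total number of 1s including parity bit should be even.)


Number of 1s in data: 6
Parity bit: 0

0


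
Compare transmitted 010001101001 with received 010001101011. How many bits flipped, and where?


XOR: 000000000010

1 error(s) at position(s): 10


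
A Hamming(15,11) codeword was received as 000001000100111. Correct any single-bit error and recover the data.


Syndrome = 0: no error detected

Data: 00100100111 (no errors)


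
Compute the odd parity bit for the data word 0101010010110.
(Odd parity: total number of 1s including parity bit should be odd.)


Number of 1s in data: 6
Parity bit: 1

1


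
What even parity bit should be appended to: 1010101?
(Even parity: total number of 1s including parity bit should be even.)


Number of 1s in data: 4
Parity bit: 0

0


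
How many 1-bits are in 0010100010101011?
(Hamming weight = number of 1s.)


Counting 1s in 0010100010101011

7


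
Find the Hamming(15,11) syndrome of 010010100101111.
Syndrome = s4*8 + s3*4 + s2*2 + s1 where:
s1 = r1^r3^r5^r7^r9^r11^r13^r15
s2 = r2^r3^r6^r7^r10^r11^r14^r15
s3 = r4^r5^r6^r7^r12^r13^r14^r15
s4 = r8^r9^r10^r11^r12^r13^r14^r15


s1=0, s2=1, s3=0, s4=1

Syndrome = 10 (error at position 10)


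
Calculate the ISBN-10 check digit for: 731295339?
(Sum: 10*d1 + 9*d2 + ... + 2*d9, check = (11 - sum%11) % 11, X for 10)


Weighted sum: 237
237 mod 11 = 6

Check digit: 5


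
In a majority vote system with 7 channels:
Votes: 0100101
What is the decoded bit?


Ones: 3 out of 7
Threshold: 4

0 (3/7 voted 1)


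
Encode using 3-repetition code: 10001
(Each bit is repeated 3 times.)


Each bit -> 3 copies

111000000000111


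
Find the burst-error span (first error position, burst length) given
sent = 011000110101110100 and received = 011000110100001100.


XOR: 000000000001111000

Burst at position 11, length 4


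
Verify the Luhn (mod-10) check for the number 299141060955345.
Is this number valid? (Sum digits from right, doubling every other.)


Luhn sum = 62
62 mod 10 = 2

Invalid (Luhn sum mod 10 = 2)


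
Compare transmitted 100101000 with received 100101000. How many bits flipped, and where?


XOR: 000000000

0 errors (received matches sent)


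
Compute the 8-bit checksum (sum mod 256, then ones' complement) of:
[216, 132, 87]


Sum = 435 mod 256 = 179
Complement = 76

76


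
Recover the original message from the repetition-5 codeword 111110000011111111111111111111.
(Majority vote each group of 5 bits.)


Groups: 11111, 00000, 11111, 11111, 11111, 11111
Majority votes: 101111

101111


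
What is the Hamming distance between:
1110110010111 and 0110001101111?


XOR: 1000111111000
Count of 1s: 7

7
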